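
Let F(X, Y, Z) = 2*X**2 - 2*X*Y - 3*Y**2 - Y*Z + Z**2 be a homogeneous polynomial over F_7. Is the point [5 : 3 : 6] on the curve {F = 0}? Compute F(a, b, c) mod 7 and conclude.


F(5,3,6) ≡ 4 (mod 7); P is NOT on the curve.

Evaluate F(5, 3, 6) term-by-term (mod 7).
  2*X**2 ↦ 2·25·1·1 = 50
  -2*X*Y ↦ -2·5·3·1 = -30
  -3*Y**2 ↦ -3·1·9·1 = -27
  -Y*Z ↦ -1·1·3·6 = -18
  Z**2 ↦ 1·1·1·36 = 36
Sum: F(5, 3, 6) = (50) + (-30) + (-27) + (-18) + (36) = 11.
Reducing mod 7: 11 ≡ 4 (mod 7).
Since F(a, b, c) ≡ 4 ≠ 0 (mod 7), P does NOT lie on the curve.


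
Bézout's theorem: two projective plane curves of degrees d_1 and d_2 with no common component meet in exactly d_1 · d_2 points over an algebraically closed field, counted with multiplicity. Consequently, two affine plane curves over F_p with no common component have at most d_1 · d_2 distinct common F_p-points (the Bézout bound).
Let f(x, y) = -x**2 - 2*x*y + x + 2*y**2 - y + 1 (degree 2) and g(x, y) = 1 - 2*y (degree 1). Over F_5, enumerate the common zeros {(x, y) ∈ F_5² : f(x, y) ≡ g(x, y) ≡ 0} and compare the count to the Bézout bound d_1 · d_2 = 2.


Common zeros: {(1, 3), (4, 3)}; count = 2; Bézout bound = 2.

deg(f) = 2, deg(g) = 1, so Bézout bound = 2.
Scan x ∈ F_5. For each x, list the y ∈ F_5 with f(x, y) ≡ 0 and those with g(x, y) ≡ 0 (mod 5); the common zeros in that column are the intersection.
  x = 0: f ≡ 0 at y ∈ ∅; g ≡ 0 at y ∈ {3}; common: ∅.
  x = 1: f ≡ 0 at y ∈ {1, 3}; g ≡ 0 at y ∈ {3}; common: {3}.
  x = 2: f ≡ 0 at y ∈ ∅; g ≡ 0 at y ∈ {3}; common: ∅.
  x = 3: f ≡ 0 at y ∈ {0, 1}; g ≡ 0 at y ∈ {3}; common: ∅.
  x = 4: f ≡ 0 at y ∈ {3, 4}; g ≡ 0 at y ∈ {3}; common: {3}.
Collecting: common zeros = {(1, 3), (4, 3)}, so the count is 2.
Comparison with the Bézout bound: 2 ≤ 2 = deg(f)·deg(g), as expected for curves with no common component (the bound is attained).


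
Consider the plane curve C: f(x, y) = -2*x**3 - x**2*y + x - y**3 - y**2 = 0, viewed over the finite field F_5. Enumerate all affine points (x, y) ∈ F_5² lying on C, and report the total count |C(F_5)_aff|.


Affine F_5-points: {(0, 0), (0, 4), (1, 2), (1, 3), (1, 4), (2, 1), (2, 4)}; count = 7.

For each of the 25 pairs (x, y) ∈ F_5², evaluate f(x, y) mod 5. Record the zeros.
  x = 0: [0↦0, 1↦3, 2↦3, 3↦4, 4↦0]  zeros at y ∈ {0, 4}
  x = 1: [0↦4, 1↦1, 2↦0, 3↦0, 4↦0]  zeros at y ∈ {2, 3, 4}
  x = 2: [0↦1, 1↦0, 2↦1, 3↦3, 4↦0]  zeros at y ∈ {1, 4}
  x = 3: [0↦4, 1↦3, 2↦4, 3↦1, 4↦3]  zeros at y ∈ ∅
  x = 4: [0↦1, 1↦3, 2↦2, 3↦2, 4↦2]  zeros at y ∈ ∅
Collecting zeros: affine points = {(0, 0), (0, 4), (1, 2), (1, 3), (1, 4), (2, 1), (2, 4)}.
Total count |C(F_5)_aff| = 7.


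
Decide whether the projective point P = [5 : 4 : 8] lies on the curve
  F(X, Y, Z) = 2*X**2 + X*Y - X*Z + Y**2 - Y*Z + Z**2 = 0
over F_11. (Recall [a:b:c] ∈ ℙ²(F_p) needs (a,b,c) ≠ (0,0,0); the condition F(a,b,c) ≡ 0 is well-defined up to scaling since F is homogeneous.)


F(5,4,8) ≡ 1 (mod 11); P is NOT on the curve.

Evaluate F(5, 4, 8) term-by-term (mod 11).
  2*X**2 ↦ 2·25·1·1 = 50
  X*Y ↦ 1·5·4·1 = 20
  -X*Z ↦ -1·5·1·8 = -40
  Y**2 ↦ 1·1·16·1 = 16
  -Y*Z ↦ -1·1·4·8 = -32
  Z**2 ↦ 1·1·1·64 = 64
Sum: F(5, 4, 8) = (50) + (20) + (-40) + (16) + (-32) + (64) = 78.
Reducing mod 11: 78 ≡ 1 (mod 11).
Since F(a, b, c) ≡ 1 ≠ 0 (mod 11), P does NOT lie on the curve.


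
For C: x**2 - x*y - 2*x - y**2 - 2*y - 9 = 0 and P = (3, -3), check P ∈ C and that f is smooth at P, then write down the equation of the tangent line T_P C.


Tangent line at P: 7*x + y - 18 = 0.

Step 1: f(3, -3) = 0, so P lies on C.
Step 2: partial derivatives
  f_x(x, y) = 2*x - y - 2, f_y(x, y) = -x - 2*y - 2.
  f_x(P) = 7, f_y(P) = 1 (gradient nonzero, so P is smooth).
Step 3: tangent line at P: 7·(x − 3) + 1·(y − -3) = 0.
Expanding: 7*x + y - 18 = 0.


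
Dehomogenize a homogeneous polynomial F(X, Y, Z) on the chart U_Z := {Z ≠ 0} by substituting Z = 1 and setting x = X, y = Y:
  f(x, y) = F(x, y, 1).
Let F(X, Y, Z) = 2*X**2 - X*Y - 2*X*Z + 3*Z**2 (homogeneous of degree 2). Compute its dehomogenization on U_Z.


f(x, y) = 2*x**2 - x*y - 2*x + 3

On U_Z we set Z = 1. Each monomial c·X^i·Y^j·Z^k in F becomes c·x^i·y^j·1^k = c·x^i·y^j.
Substituting Z = 1: F(X, Y, 1) = 2*x**2 - x*y - 2*x + 3.
Note: deg(f) ≤ deg(F) = 2; strict inequality happens when F is divisible by Z (lost terms).


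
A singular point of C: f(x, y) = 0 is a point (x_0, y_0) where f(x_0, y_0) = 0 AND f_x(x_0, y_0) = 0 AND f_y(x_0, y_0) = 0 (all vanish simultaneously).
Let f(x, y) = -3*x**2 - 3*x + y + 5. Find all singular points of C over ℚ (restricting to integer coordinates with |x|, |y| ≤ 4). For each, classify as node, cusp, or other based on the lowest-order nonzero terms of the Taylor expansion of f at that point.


No singular points in the scanned grid; C is smooth there.

Compute partial derivatives:
  f_x = -6*x - 3.
  f_y = 1.
f_y = 1 is a nonzero constant, so f_y never vanishes: no point (x, y) can satisfy f = f_x = f_y = 0. In particular no (x, y) ∈ {−4, ..., 4}² is singular; the curve is smooth.


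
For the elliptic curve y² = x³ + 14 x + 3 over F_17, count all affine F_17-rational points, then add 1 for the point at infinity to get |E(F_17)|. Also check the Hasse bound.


Affine points = {(1, 1), (1, 16), (3, 2), (3, 15), (4, 2), (4, 15), (7, 6), (7, 11), (8, 7), (8, 10), (9, 5), (9, 12), (10, 2), (10, 15), (11, 3), (11, 14), (13, 6), (13, 11), (14, 6), (14, 11), (15, 1), (15, 16)}; affine count = 22; |E(F_17)| = 23.

Discriminant check: Δ ∝ 4a³ + 27b² = 4·14³ + 27·3² = 4·2744 + 27·9 ≡ 16 (mod 17). Nonzero ⇒ E is nonsingular.
For each x ∈ F_17, compute rhs = x³ + 14·x + 3 mod 17, then count y ∈ F_17 with y² ≡ rhs.
  x = 0: rhs = 3, matching y values: none (0 points).
  x = 1: rhs = 1, matching y values: 1, 16 (2 points).
  x = 2: rhs = 5, matching y values: none (0 points).
  x = 3: rhs = 4, matching y values: 2, 15 (2 points).
  x = 4: rhs = 4, matching y values: 2, 15 (2 points).
  x = 5: rhs = 11, matching y values: none (0 points).
  x = 6: rhs = 14, matching y values: none (0 points).
  x = 7: rhs = 2, matching y values: 6, 11 (2 points).
  x = 8: rhs = 15, matching y values: 7, 10 (2 points).
  x = 9: rhs = 8, matching y values: 5, 12 (2 points).
  x = 10: rhs = 4, matching y values: 2, 15 (2 points).
  x = 11: rhs = 9, matching y values: 3, 14 (2 points).
  x = 12: rhs = 12, matching y values: none (0 points).
  x = 13: rhs = 2, matching y values: 6, 11 (2 points).
  x = 14: rhs = 2, matching y values: 6, 11 (2 points).
  x = 15: rhs = 1, matching y values: 1, 16 (2 points).
  x = 16: rhs = 5, matching y values: none (0 points).
Total affine count: 22.
Full point count |E(F_17)| = 22 + 1 = 23.
Hasse bound: |23 − (17+1)| = |5| = 5 ≤ 2√17 ≈ 8.2462 ✓.


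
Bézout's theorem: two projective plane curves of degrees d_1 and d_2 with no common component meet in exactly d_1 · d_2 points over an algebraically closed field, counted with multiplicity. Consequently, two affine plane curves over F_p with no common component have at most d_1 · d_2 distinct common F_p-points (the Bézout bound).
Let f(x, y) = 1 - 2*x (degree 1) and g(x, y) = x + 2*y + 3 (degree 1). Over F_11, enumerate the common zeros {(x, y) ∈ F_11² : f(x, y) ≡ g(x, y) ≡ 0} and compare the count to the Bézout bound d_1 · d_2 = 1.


Common zeros: {(6, 1)}; count = 1; Bézout bound = 1.

deg(f) = 1, deg(g) = 1, so Bézout bound = 1.
Scan x ∈ F_11. For each x, list the y ∈ F_11 with f(x, y) ≡ 0 and those with g(x, y) ≡ 0 (mod 11); the common zeros in that column are the intersection.
  x = 0: f ≡ 0 at y ∈ ∅; g ≡ 0 at y ∈ {4}; common: ∅.
  x = 1: f ≡ 0 at y ∈ ∅; g ≡ 0 at y ∈ {9}; common: ∅.
  x = 2: f ≡ 0 at y ∈ ∅; g ≡ 0 at y ∈ {3}; common: ∅.
  x = 3: f ≡ 0 at y ∈ ∅; g ≡ 0 at y ∈ {8}; common: ∅.
  x = 4: f ≡ 0 at y ∈ ∅; g ≡ 0 at y ∈ {2}; common: ∅.
  x = 5: f ≡ 0 at y ∈ ∅; g ≡ 0 at y ∈ {7}; common: ∅.
  x = 6: f ≡ 0 at y ∈ {0, 1, 2, 3, 4, 5, 6, 7, 8, 9, 10}; g ≡ 0 at y ∈ {1}; common: {1}.
  x = 7: f ≡ 0 at y ∈ ∅; g ≡ 0 at y ∈ {6}; common: ∅.
  x = 8: f ≡ 0 at y ∈ ∅; g ≡ 0 at y ∈ {0}; common: ∅.
  x = 9: f ≡ 0 at y ∈ ∅; g ≡ 0 at y ∈ {5}; common: ∅.
  x = 10: f ≡ 0 at y ∈ ∅; g ≡ 0 at y ∈ {10}; common: ∅.
Collecting: common zeros = {(6, 1)}, so the count is 1.
Comparison with the Bézout bound: 1 ≤ 1 = deg(f)·deg(g), as expected for curves with no common component (the bound is attained).


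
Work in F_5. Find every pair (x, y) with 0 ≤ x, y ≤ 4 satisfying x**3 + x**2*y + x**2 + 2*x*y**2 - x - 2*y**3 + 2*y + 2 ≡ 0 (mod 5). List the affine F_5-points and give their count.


Affine F_5-points: {(0, 2), (2, 1), (3, 0), (3, 1), (3, 2), (4, 2), (4, 3), (4, 4)}; count = 8.

For each of the 25 pairs (x, y) ∈ F_5², evaluate f(x, y) mod 5. Record the zeros.
  x = 0: [0↦2, 1↦2, 2↦0, 3↦4, 4↦2]  zeros at y ∈ {2}
  x = 1: [0↦3, 1↦1, 2↦1, 3↦1, 4↦4]  zeros at y ∈ ∅
  x = 2: [0↦2, 1↦0, 2↦4, 3↦2, 4↦2]  zeros at y ∈ {1}
  x = 3: [0↦0, 1↦0, 2↦0, 3↦3, 4↦2]  zeros at y ∈ {0, 1, 2}
  x = 4: [0↦3, 1↦2, 2↦0, 3↦0, 4↦0]  zeros at y ∈ {2, 3, 4}
Collecting zeros: affine points = {(0, 2), (2, 1), (3, 0), (3, 1), (3, 2), (4, 2), (4, 3), (4, 4)}.
Total count |C(F_5)_aff| = 8.


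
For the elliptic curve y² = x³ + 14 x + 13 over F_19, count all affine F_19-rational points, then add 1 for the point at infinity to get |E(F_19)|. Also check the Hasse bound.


Affine points = {(1, 3), (1, 16), (2, 7), (2, 12), (3, 5), (3, 14), (4, 0), (6, 3), (6, 16), (7, 6), (7, 13), (11, 4), (11, 15), (12, 3), (12, 16), (13, 6), (13, 13), (15, 8), (15, 11), (16, 1), (16, 18), (18, 6), (18, 13)}; affine count = 23; |E(F_19)| = 24.

Discriminant check: Δ ∝ 4a³ + 27b² = 4·14³ + 27·13² = 4·2744 + 27·169 ≡ 16 (mod 19). Nonzero ⇒ E is nonsingular.
For each x ∈ F_19, compute rhs = x³ + 14·x + 13 mod 19, then count y ∈ F_19 with y² ≡ rhs.
  x = 0: rhs = 13, matching y values: none (0 points).
  x = 1: rhs = 9, matching y values: 3, 16 (2 points).
  x = 2: rhs = 11, matching y values: 7, 12 (2 points).
  x = 3: rhs = 6, matching y values: 5, 14 (2 points).
  x = 4: rhs = 0, matching y values: 0 (1 points).
  x = 5: rhs = 18, matching y values: none (0 points).
  x = 6: rhs = 9, matching y values: 3, 16 (2 points).
  x = 7: rhs = 17, matching y values: 6, 13 (2 points).
  x = 8: rhs = 10, matching y values: none (0 points).
  x = 9: rhs = 13, matching y values: none (0 points).
  x = 10: rhs = 13, matching y values: none (0 points).
  x = 11: rhs = 16, matching y values: 4, 15 (2 points).
  x = 12: rhs = 9, matching y values: 3, 16 (2 points).
  x = 13: rhs = 17, matching y values: 6, 13 (2 points).
  x = 14: rhs = 8, matching y values: none (0 points).
  x = 15: rhs = 7, matching y values: 8, 11 (2 points).
  x = 16: rhs = 1, matching y values: 1, 18 (2 points).
  x = 17: rhs = 15, matching y values: none (0 points).
  x = 18: rhs = 17, matching y values: 6, 13 (2 points).
Total affine count: 23.
Full point count |E(F_19)| = 23 + 1 = 24.
Hasse bound: |24 − (19+1)| = |4| = 4 ≤ 2√19 ≈ 8.7178 ✓.


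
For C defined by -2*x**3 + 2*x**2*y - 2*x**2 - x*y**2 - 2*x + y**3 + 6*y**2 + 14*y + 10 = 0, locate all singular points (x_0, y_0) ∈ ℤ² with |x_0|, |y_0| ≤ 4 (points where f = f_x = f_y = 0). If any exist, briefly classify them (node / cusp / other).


Singular points: {(-1, -2)}; classification: cusp.

Compute partial derivatives:
  f_x = -6*x**2 + 4*x*y - 4*x - y**2 - 2.
  f_y = 2*x**2 - 2*x*y + 3*y**2 + 12*y + 14.
Scan x_0 ∈ {−4, ..., 4}. For each x_0, f_y(x_0, y) is a polynomial in y; find its integer roots y ∈ {−4, ..., 4}, then test f_x and f at those candidates.
  x = -4: f_y(-4, y) = 3*y**2 + 20*y + 46; no integer root y with |y| ≤ 4.
  x = -3: f_y(-3, y) = 3*y**2 + 18*y + 32; no integer root y with |y| ≤ 4.
  x = -2: f_y(-2, y) = 3*y**2 + 16*y + 22; no integer root y with |y| ≤ 4.
  x = -1: f_y(-1, y) = 3*y**2 + 14*y + 16; vanishes at y ∈ {-2}. (-1, -2): f_x = 0, f = 0 — SINGULAR.
  x = 0: f_y(0, y) = 3*y**2 + 12*y + 14; no integer root y with |y| ≤ 4.
  x = 1: f_y(1, y) = 3*y**2 + 10*y + 16; no integer root y with |y| ≤ 4.
  x = 2: f_y(2, y) = 3*y**2 + 8*y + 22; no integer root y with |y| ≤ 4.
  x = 3: f_y(3, y) = 3*y**2 + 6*y + 32; no integer root y with |y| ≤ 4.
  x = 4: f_y(4, y) = 3*y**2 + 4*y + 46; no integer root y with |y| ≤ 4.
Only singular point on the grid: (-1, -2).
Classify: substitute x = -1 + u, y = -2 + v and expand: f = -2*u**3 + 2*u**2*v - u*v**2 + v**3 + v**2.
No constant or linear terms (consistent with a singular point). Quadratic part: v**2. Cubic part: -2*u**3 + 2*u**2*v - u*v**2 + v**3.
The quadratic part v**2 is a perfect square, so there is a single (double) tangent line v = 0, i.e. y = -2. Restricting the cubic part to that line (v = 0) leaves -2*u**3 ≠ 0, so f is not divisible by v and the branch is v² ≈ 2*u**3 to lowest order — this is a cusp.
Classification: cusp.


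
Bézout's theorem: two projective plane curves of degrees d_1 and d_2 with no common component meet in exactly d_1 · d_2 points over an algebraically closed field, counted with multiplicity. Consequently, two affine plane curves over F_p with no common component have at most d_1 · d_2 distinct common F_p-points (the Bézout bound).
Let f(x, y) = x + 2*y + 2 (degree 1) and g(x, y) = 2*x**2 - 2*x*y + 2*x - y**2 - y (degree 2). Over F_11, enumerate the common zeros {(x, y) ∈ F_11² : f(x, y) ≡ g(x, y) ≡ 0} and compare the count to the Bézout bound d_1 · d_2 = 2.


Common zeros: {(0, 10)}; count = 1; Bézout bound = 2.

deg(f) = 1, deg(g) = 2, so Bézout bound = 2.
Scan x ∈ F_11. For each x, list the y ∈ F_11 with f(x, y) ≡ 0 and those with g(x, y) ≡ 0 (mod 11); the common zeros in that column are the intersection.
  x = 0: f ≡ 0 at y ∈ {10}; g ≡ 0 at y ∈ {0, 10}; common: {10}.
  x = 1: f ≡ 0 at y ∈ {4}; g ≡ 0 at y ∈ {1, 7}; common: ∅.
  x = 2: f ≡ 0 at y ∈ {9}; g ≡ 0 at y ∈ ∅; common: ∅.
  x = 3: f ≡ 0 at y ∈ {3}; g ≡ 0 at y ∈ ∅; common: ∅.
  x = 4: f ≡ 0 at y ∈ {8}; g ≡ 0 at y ∈ ∅; common: ∅.
  x = 5: f ≡ 0 at y ∈ {2}; g ≡ 0 at y ∈ {4, 7}; common: ∅.
  x = 6: f ≡ 0 at y ∈ {7}; g ≡ 0 at y ∈ ∅; common: ∅.
  x = 7: f ≡ 0 at y ∈ {1}; g ≡ 0 at y ∈ ∅; common: ∅.
  x = 8: f ≡ 0 at y ∈ {6}; g ≡ 0 at y ∈ ∅; common: ∅.
  x = 9: f ≡ 0 at y ∈ {0}; g ≡ 0 at y ∈ {4, 10}; common: ∅.
  x = 10: f ≡ 0 at y ∈ {5}; g ≡ 0 at y ∈ {0, 1}; common: ∅.
Collecting: common zeros = {(0, 10)}, so the count is 1.
Comparison with the Bézout bound: 1 ≤ 2 = deg(f)·deg(g), as expected for curves with no common component (the affine F_11-count falls short of the bound because intersections may lie at infinity, over extension fields, or carry multiplicity).


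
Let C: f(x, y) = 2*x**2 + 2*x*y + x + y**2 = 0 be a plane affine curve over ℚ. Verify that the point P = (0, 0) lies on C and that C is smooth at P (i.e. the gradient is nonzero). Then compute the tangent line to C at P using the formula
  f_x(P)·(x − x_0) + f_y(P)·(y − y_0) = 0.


Tangent line at P: x = 0.

Step 1: f(0, 0) = 0, so P lies on C.
Step 2: partial derivatives
  f_x(x, y) = 4*x + 2*y + 1, f_y(x, y) = 2*x + 2*y.
  f_x(P) = 1, f_y(P) = 0 (gradient nonzero, so P is smooth).
Step 3: tangent line at P: 1·(x − 0) + 0·(y − 0) = 0.
Expanding: x = 0.


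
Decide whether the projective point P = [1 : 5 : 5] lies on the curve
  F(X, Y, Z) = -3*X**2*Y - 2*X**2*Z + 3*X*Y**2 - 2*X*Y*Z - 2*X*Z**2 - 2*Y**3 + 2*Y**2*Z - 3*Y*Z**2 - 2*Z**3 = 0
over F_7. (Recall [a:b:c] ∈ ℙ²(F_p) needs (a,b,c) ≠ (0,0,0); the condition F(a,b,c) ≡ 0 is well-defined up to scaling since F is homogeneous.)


F(1,5,5) ≡ 4 (mod 7); P is NOT on the curve.

Evaluate F(1, 5, 5) term-by-term (mod 7).
  -3*X**2*Y ↦ -3·1·5·1 = -15
  -2*X**2*Z ↦ -2·1·1·5 = -10
  3*X*Y**2 ↦ 3·1·25·1 = 75
  -2*X*Y*Z ↦ -2·1·5·5 = -50
  -2*X*Z**2 ↦ -2·1·1·25 = -50
  -2*Y**3 ↦ -2·1·125·1 = -250
  2*Y**2*Z ↦ 2·1·25·5 = 250
  -3*Y*Z**2 ↦ -3·1·5·25 = -375
  -2*Z**3 ↦ -2·1·1·125 = -250
Sum: F(1, 5, 5) = (-15) + (-10) + (75) + (-50) + (-50) + (-250) + (250) + (-375) + (-250) = -675.
Reducing mod 7: -675 ≡ 4 (mod 7).
Since F(a, b, c) ≡ 4 ≠ 0 (mod 7), P does NOT lie on the curve.


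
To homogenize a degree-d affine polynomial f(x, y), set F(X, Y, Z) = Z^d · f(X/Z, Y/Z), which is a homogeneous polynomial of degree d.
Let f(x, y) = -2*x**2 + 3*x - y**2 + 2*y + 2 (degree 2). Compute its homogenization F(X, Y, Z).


F(X, Y, Z) = -2*X**2 + 3*X*Z - Y**2 + 2*Y*Z + 2*Z**2

deg(f) = 2.
Substitute x = X/Z, y = Y/Z into f, then multiply by Z^2.
  monomial -2·x^2·y^0 ↦ -2·X^2·Y^0·Z^0.
  monomial 3·x^1·y^0 ↦ 3·X^1·Y^0·Z^1.
  monomial -1·x^0·y^2 ↦ -1·X^0·Y^2·Z^0.
  monomial 2·x^0·y^1 ↦ 2·X^0·Y^1·Z^1.
  monomial 2·x^0·y^0 ↦ 2·X^0·Y^0·Z^2.
Collecting: F(X, Y, Z) = -2*X**2 + 3*X*Z - Y**2 + 2*Y*Z + 2*Z**2.


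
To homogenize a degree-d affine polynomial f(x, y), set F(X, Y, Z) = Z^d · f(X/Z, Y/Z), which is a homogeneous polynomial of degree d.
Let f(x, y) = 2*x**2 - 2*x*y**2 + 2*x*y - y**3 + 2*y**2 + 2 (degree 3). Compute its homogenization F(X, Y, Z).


F(X, Y, Z) = 2*X**2*Z - 2*X*Y**2 + 2*X*Y*Z - Y**3 + 2*Y**2*Z + 2*Z**3

deg(f) = 3.
Substitute x = X/Z, y = Y/Z into f, then multiply by Z^3.
  monomial 2·x^2·y^0 ↦ 2·X^2·Y^0·Z^1.
  monomial -2·x^1·y^2 ↦ -2·X^1·Y^2·Z^0.
  monomial 2·x^1·y^1 ↦ 2·X^1·Y^1·Z^1.
  monomial -1·x^0·y^3 ↦ -1·X^0·Y^3·Z^0.
  monomial 2·x^0·y^2 ↦ 2·X^0·Y^2·Z^1.
  monomial 2·x^0·y^0 ↦ 2·X^0·Y^0·Z^3.
Collecting: F(X, Y, Z) = 2*X**2*Z - 2*X*Y**2 + 2*X*Y*Z - Y**3 + 2*Y**2*Z + 2*Z**3.


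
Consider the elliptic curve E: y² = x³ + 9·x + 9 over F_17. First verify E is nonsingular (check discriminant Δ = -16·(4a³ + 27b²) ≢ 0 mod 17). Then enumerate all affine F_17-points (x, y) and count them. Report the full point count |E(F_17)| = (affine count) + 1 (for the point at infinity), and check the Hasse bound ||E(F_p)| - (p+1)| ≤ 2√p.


Affine points = {(0, 3), (0, 14), (1, 6), (1, 11), (2, 1), (2, 16), (5, 3), (5, 14), (8, 7), (8, 10), (12, 3), (12, 14), (15, 0), (16, 4), (16, 13)}; affine count = 15; |E(F_17)| = 16.

Discriminant check: Δ ∝ 4a³ + 27b² = 4·9³ + 27·9² = 4·729 + 27·81 ≡ 3 (mod 17). Nonzero ⇒ E is nonsingular.
For each x ∈ F_17, compute rhs = x³ + 9·x + 9 mod 17, then count y ∈ F_17 with y² ≡ rhs.
  x = 0: rhs = 9, matching y values: 3, 14 (2 points).
  x = 1: rhs = 2, matching y values: 6, 11 (2 points).
  x = 2: rhs = 1, matching y values: 1, 16 (2 points).
  x = 3: rhs = 12, matching y values: none (0 points).
  x = 4: rhs = 7, matching y values: none (0 points).
  x = 5: rhs = 9, matching y values: 3, 14 (2 points).
  x = 6: rhs = 7, matching y values: none (0 points).
  x = 7: rhs = 7, matching y values: none (0 points).
  x = 8: rhs = 15, matching y values: 7, 10 (2 points).
  x = 9: rhs = 3, matching y values: none (0 points).
  x = 10: rhs = 11, matching y values: none (0 points).
  x = 11: rhs = 11, matching y values: none (0 points).
  x = 12: rhs = 9, matching y values: 3, 14 (2 points).
  x = 13: rhs = 11, matching y values: none (0 points).
  x = 14: rhs = 6, matching y values: none (0 points).
  x = 15: rhs = 0, matching y values: 0 (1 points).
  x = 16: rhs = 16, matching y values: 4, 13 (2 points).
Total affine count: 15.
Full point count |E(F_17)| = 15 + 1 = 16.
Hasse bound: |16 − (17+1)| = |-2| = 2 ≤ 2√17 ≈ 8.2462 ✓.


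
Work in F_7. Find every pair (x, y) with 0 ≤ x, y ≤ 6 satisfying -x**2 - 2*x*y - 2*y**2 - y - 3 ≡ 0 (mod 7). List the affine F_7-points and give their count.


Affine F_7-points: {(2, 0), (2, 1), (3, 1), (3, 6), (5, 0), (5, 5), (6, 5), (6, 6)}; count = 8.

For each of the 49 pairs (x, y) ∈ F_7², evaluate f(x, y) mod 7. Record the zeros.
  x = 0: [0↦4, 1↦1, 2↦1, 3↦4, 4↦3, 5↦5, 6↦3]  zeros at y ∈ ∅
  x = 1: [0↦3, 1↦5, 2↦3, 3↦4, 4↦1, 5↦1, 6↦4]  zeros at y ∈ ∅
  x = 2: [0↦0, 1↦0, 2↦3, 3↦2, 4↦4, 5↦2, 6↦3]  zeros at y ∈ {0, 1}
  x = 3: [0↦2, 1↦0, 2↦1, 3↦5, 4↦5, 5↦1, 6↦0]  zeros at y ∈ {1, 6}
  x = 4: [0↦2, 1↦5, 2↦4, 3↦6, 4↦4, 5↦5, 6↦2]  zeros at y ∈ ∅
  x = 5: [0↦0, 1↦1, 2↦5, 3↦5, 4↦1, 5↦0, 6↦2]  zeros at y ∈ {0, 5}
  x = 6: [0↦3, 1↦2, 2↦4, 3↦2, 4↦3, 5↦0, 6↦0]  zeros at y ∈ {5, 6}
Collecting zeros: affine points = {(2, 0), (2, 1), (3, 1), (3, 6), (5, 0), (5, 5), (6, 5), (6, 6)}.
Total count |C(F_7)_aff| = 8.


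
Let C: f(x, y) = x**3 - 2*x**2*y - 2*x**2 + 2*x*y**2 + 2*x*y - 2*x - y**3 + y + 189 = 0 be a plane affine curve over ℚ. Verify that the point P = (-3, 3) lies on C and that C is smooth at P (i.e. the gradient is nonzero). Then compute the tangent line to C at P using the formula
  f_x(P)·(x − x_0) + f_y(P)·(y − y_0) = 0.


Tangent line at P: 97*x - 86*y + 549 = 0.

Step 1: f(-3, 3) = 0, so P lies on C.
Step 2: partial derivatives
  f_x(x, y) = 3*x**2 - 4*x*y - 4*x + 2*y**2 + 2*y - 2, f_y(x, y) = -2*x**2 + 4*x*y + 2*x - 3*y**2 + 1.
  f_x(P) = 97, f_y(P) = -86 (gradient nonzero, so P is smooth).
Step 3: tangent line at P: 97·(x − -3) + -86·(y − 3) = 0.
Expanding: 97*x - 86*y + 549 = 0.


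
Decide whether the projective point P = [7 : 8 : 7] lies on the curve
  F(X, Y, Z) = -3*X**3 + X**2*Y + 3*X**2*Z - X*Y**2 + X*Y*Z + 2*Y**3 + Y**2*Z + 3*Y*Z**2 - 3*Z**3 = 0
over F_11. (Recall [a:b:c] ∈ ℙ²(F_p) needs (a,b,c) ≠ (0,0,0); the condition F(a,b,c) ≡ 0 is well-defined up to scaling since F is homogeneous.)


F(7,8,7) ≡ 8 (mod 11); P is NOT on the curve.

Evaluate F(7, 8, 7) term-by-term (mod 11).
  -3*X**3 ↦ -3·343·1·1 = -1029
  X**2*Y ↦ 1·49·8·1 = 392
  3*X**2*Z ↦ 3·49·1·7 = 1029
  -X*Y**2 ↦ -1·7·64·1 = -448
  X*Y*Z ↦ 1·7·8·7 = 392
  2*Y**3 ↦ 2·1·512·1 = 1024
  Y**2*Z ↦ 1·1·64·7 = 448
  3*Y*Z**2 ↦ 3·1·8·49 = 1176
  -3*Z**3 ↦ -3·1·1·343 = -1029
Sum: F(7, 8, 7) = (-1029) + (392) + (1029) + (-448) + (392) + (1024) + (448) + (1176) + (-1029) = 1955.
Reducing mod 11: 1955 ≡ 8 (mod 11).
Since F(a, b, c) ≡ 8 ≠ 0 (mod 11), P does NOT lie on the curve.


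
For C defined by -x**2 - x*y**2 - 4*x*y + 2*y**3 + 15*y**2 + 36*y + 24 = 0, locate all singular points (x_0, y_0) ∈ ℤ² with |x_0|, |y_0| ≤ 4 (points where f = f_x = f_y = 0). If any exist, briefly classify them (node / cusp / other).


Singular points: {(2, -2)}; classification: node.

Compute partial derivatives:
  f_x = -2*x - y**2 - 4*y.
  f_y = -2*x*y - 4*x + 6*y**2 + 30*y + 36.
Scan x_0 ∈ {−4, ..., 4}. For each x_0, f_y(x_0, y) is a polynomial in y; find its integer roots y ∈ {−4, ..., 4}, then test f_x and f at those candidates.
  x = -4: f_y(-4, y) = 6*y**2 + 38*y + 52; vanishes at y ∈ {-2}. (-4, -2): f_x = 12 ≠ 0.
  x = -3: f_y(-3, y) = 6*y**2 + 36*y + 48; vanishes at y ∈ {-4, -2}. (-3, -4): f_x = 6 ≠ 0; (-3, -2): f_x = 10 ≠ 0.
  x = -2: f_y(-2, y) = 6*y**2 + 34*y + 44; vanishes at y ∈ {-2}. (-2, -2): f_x = 8 ≠ 0.
  x = -1: f_y(-1, y) = 6*y**2 + 32*y + 40; vanishes at y ∈ {-2}. (-1, -2): f_x = 6 ≠ 0.
  x = 0: f_y(0, y) = 6*y**2 + 30*y + 36; vanishes at y ∈ {-3, -2}. (0, -3): f_x = 3 ≠ 0; (0, -2): f_x = 4 ≠ 0.
  x = 1: f_y(1, y) = 6*y**2 + 28*y + 32; vanishes at y ∈ {-2}. (1, -2): f_x = 2 ≠ 0.
  x = 2: f_y(2, y) = 6*y**2 + 26*y + 28; vanishes at y ∈ {-2}. (2, -2): f_x = 0, f = 0 — SINGULAR.
  x = 3: f_y(3, y) = 6*y**2 + 24*y + 24; vanishes at y ∈ {-2}. (3, -2): f_x = -2 ≠ 0.
  x = 4: f_y(4, y) = 6*y**2 + 22*y + 20; vanishes at y ∈ {-2}. (4, -2): f_x = -4 ≠ 0.
Only singular point on the grid: (2, -2).
Classify: substitute x = 2 + u, y = -2 + v and expand: f = -u**2 - u*v**2 + 2*v**3 + v**2.
No constant or linear terms (consistent with a singular point). Quadratic part: -u**2 + v**2. Cubic part: -u*v**2 + 2*v**3.
The quadratic part v**2 - u**2 = (v − u)(v + u) splits into two distinct linear factors, so there are two distinct tangent lines y − -2 = ±(x − 2) — this is a node (ordinary double point).
Classification: node.


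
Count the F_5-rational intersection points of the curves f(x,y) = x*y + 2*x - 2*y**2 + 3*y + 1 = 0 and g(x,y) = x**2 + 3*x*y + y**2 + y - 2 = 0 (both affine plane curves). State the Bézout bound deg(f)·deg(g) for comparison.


Common zeros: ∅; count = 0; Bézout bound = 4.

deg(f) = 2, deg(g) = 2, so Bézout bound = 4.
Scan x ∈ F_5. For each x, list the y ∈ F_5 with f(x, y) ≡ 0 and those with g(x, y) ≡ 0 (mod 5); the common zeros in that column are the intersection.
  x = 0: f ≡ 0 at y ∈ ∅; g ≡ 0 at y ∈ {1, 3}; common: ∅.
  x = 1: f ≡ 0 at y ∈ {1}; g ≡ 0 at y ∈ {3}; common: ∅.
  x = 2: f ≡ 0 at y ∈ {0}; g ≡ 0 at y ∈ {1, 2}; common: ∅.
  x = 3: f ≡ 0 at y ∈ ∅; g ≡ 0 at y ∈ ∅; common: ∅.
  x = 4: f ≡ 0 at y ∈ {2, 4}; g ≡ 0 at y ∈ ∅; common: ∅.
Collecting: common zeros = ∅, so the count is 0.
Comparison with the Bézout bound: 0 ≤ 4 = deg(f)·deg(g), as expected for curves with no common component (the affine F_5-count falls short of the bound because intersections may lie at infinity, over extension fields, or carry multiplicity).


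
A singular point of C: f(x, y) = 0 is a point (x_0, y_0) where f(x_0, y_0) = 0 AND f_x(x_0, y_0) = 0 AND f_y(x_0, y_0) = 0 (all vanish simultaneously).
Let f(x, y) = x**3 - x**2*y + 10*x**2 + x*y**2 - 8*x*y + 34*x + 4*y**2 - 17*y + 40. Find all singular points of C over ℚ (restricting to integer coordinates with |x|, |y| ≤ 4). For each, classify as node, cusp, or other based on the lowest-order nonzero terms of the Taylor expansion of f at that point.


Singular points: {(-3, 1)}; classification: cusp.

Compute partial derivatives:
  f_x = 3*x**2 - 2*x*y + 20*x + y**2 - 8*y + 34.
  f_y = -x**2 + 2*x*y - 8*x + 8*y - 17.
Scan x_0 ∈ {−4, ..., 4}. For each x_0, f_y(x_0, y) is a polynomial in y; find its integer roots y ∈ {−4, ..., 4}, then test f_x and f at those candidates.
  x = -4: f_y(-4, y) = -1; no integer root y with |y| ≤ 4.
  x = -3: f_y(-3, y) = 2*y - 2; vanishes at y ∈ {1}. (-3, 1): f_x = 0, f = 0 — SINGULAR.
  x = -2: f_y(-2, y) = 4*y - 5; no integer root y with |y| ≤ 4.
  x = -1: f_y(-1, y) = 6*y - 10; no integer root y with |y| ≤ 4.
  x = 0: f_y(0, y) = 8*y - 17; no integer root y with |y| ≤ 4.
  x = 1: f_y(1, y) = 10*y - 26; no integer root y with |y| ≤ 4.
  x = 2: f_y(2, y) = 12*y - 37; no integer root y with |y| ≤ 4.
  x = 3: f_y(3, y) = 14*y - 50; no integer root y with |y| ≤ 4.
  x = 4: f_y(4, y) = 16*y - 65; no integer root y with |y| ≤ 4.
Only singular point on the grid: (-3, 1).
Classify: substitute x = -3 + u, y = 1 + v and expand: f = u**3 - u**2*v + u*v**2 + v**2.
No constant or linear terms (consistent with a singular point). Quadratic part: v**2. Cubic part: u**3 - u**2*v + u*v**2.
The quadratic part v**2 is a perfect square, so there is a single (double) tangent line v = 0, i.e. y = 1. Restricting the cubic part to that line (v = 0) leaves u**3 ≠ 0, so f is not divisible by v and the branch is v² ≈ -u**3 to lowest order — this is a cusp.
Classification: cusp.


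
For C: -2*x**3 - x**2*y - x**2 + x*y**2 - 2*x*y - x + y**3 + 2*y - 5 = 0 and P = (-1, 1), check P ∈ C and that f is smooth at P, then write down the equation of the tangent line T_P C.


Tangent line at P: -4*x + 4*y - 8 = 0.

Step 1: f(-1, 1) = 0, so P lies on C.
Step 2: partial derivatives
  f_x(x, y) = -6*x**2 - 2*x*y - 2*x + y**2 - 2*y - 1, f_y(x, y) = -x**2 + 2*x*y - 2*x + 3*y**2 + 2.
  f_x(P) = -4, f_y(P) = 4 (gradient nonzero, so P is smooth).
Step 3: tangent line at P: -4·(x − -1) + 4·(y − 1) = 0.
Expanding: -4*x + 4*y - 8 = 0.


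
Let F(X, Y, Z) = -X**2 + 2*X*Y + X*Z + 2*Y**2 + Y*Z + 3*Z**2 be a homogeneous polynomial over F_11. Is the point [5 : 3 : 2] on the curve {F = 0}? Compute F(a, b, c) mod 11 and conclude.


F(5,3,2) ≡ 7 (mod 11); P is NOT on the curve.

Evaluate F(5, 3, 2) term-by-term (mod 11).
  -X**2 ↦ -1·25·1·1 = -25
  2*X*Y ↦ 2·5·3·1 = 30
  X*Z ↦ 1·5·1·2 = 10
  2*Y**2 ↦ 2·1·9·1 = 18
  Y*Z ↦ 1·1·3·2 = 6
  3*Z**2 ↦ 3·1·1·4 = 12
Sum: F(5, 3, 2) = (-25) + (30) + (10) + (18) + (6) + (12) = 51.
Reducing mod 11: 51 ≡ 7 (mod 11).
Since F(a, b, c) ≡ 7 ≠ 0 (mod 11), P does NOT lie on the curve.


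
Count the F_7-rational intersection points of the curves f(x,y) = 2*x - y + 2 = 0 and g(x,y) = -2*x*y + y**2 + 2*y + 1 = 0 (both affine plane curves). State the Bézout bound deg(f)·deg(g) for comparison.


Common zeros: {(5, 5)}; count = 1; Bézout bound = 2.

deg(f) = 1, deg(g) = 2, so Bézout bound = 2.
Scan x ∈ F_7. For each x, list the y ∈ F_7 with f(x, y) ≡ 0 and those with g(x, y) ≡ 0 (mod 7); the common zeros in that column are the intersection.
  x = 0: f ≡ 0 at y ∈ {2}; g ≡ 0 at y ∈ {6}; common: ∅.
  x = 1: f ≡ 0 at y ∈ {4}; g ≡ 0 at y ∈ ∅; common: ∅.
  x = 2: f ≡ 0 at y ∈ {6}; g ≡ 0 at y ∈ {1}; common: ∅.
  x = 3: f ≡ 0 at y ∈ {1}; g ≡ 0 at y ∈ ∅; common: ∅.
  x = 4: f ≡ 0 at y ∈ {3}; g ≡ 0 at y ∈ {2, 4}; common: ∅.
  x = 5: f ≡ 0 at y ∈ {5}; g ≡ 0 at y ∈ {3, 5}; common: {5}.
  x = 6: f ≡ 0 at y ∈ {0}; g ≡ 0 at y ∈ ∅; common: ∅.
Collecting: common zeros = {(5, 5)}, so the count is 1.
Comparison with the Bézout bound: 1 ≤ 2 = deg(f)·deg(g), as expected for curves with no common component (the affine F_7-count falls short of the bound because intersections may lie at infinity, over extension fields, or carry multiplicity).


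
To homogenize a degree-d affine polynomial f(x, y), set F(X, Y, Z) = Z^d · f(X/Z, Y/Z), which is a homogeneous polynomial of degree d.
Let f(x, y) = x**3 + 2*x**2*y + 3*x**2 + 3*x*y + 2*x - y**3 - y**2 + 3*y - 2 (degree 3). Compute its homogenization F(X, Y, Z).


F(X, Y, Z) = X**3 + 2*X**2*Y + 3*X**2*Z + 3*X*Y*Z + 2*X*Z**2 - Y**3 - Y**2*Z + 3*Y*Z**2 - 2*Z**3

deg(f) = 3.
Substitute x = X/Z, y = Y/Z into f, then multiply by Z^3.
  monomial 1·x^3·y^0 ↦ 1·X^3·Y^0·Z^0.
  monomial 2·x^2·y^1 ↦ 2·X^2·Y^1·Z^0.
  monomial 3·x^2·y^0 ↦ 3·X^2·Y^0·Z^1.
  monomial 3·x^1·y^1 ↦ 3·X^1·Y^1·Z^1.
  monomial 2·x^1·y^0 ↦ 2·X^1·Y^0·Z^2.
  monomial -1·x^0·y^3 ↦ -1·X^0·Y^3·Z^0.
  monomial -1·x^0·y^2 ↦ -1·X^0·Y^2·Z^1.
  monomial 3·x^0·y^1 ↦ 3·X^0·Y^1·Z^2.
  monomial -2·x^0·y^0 ↦ -2·X^0·Y^0·Z^3.
Collecting: F(X, Y, Z) = X**3 + 2*X**2*Y + 3*X**2*Z + 3*X*Y*Z + 2*X*Z**2 - Y**3 - Y**2*Z + 3*Y*Z**2 - 2*Z**3.


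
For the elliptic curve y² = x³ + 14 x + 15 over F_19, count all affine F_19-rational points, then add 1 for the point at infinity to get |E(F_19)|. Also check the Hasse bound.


Affine points = {(1, 7), (1, 12), (5, 1), (5, 18), (6, 7), (6, 12), (7, 0), (12, 7), (12, 12), (13, 0), (15, 3), (15, 16), (17, 6), (17, 13), (18, 0)}; affine count = 15; |E(F_19)| = 16.

Discriminant check: Δ ∝ 4a³ + 27b² = 4·14³ + 27·15² = 4·2744 + 27·225 ≡ 8 (mod 19). Nonzero ⇒ E is nonsingular.
For each x ∈ F_19, compute rhs = x³ + 14·x + 15 mod 19, then count y ∈ F_19 with y² ≡ rhs.
  x = 0: rhs = 15, matching y values: none (0 points).
  x = 1: rhs = 11, matching y values: 7, 12 (2 points).
  x = 2: rhs = 13, matching y values: none (0 points).
  x = 3: rhs = 8, matching y values: none (0 points).
  x = 4: rhs = 2, matching y values: none (0 points).
  x = 5: rhs = 1, matching y values: 1, 18 (2 points).
  x = 6: rhs = 11, matching y values: 7, 12 (2 points).
  x = 7: rhs = 0, matching y values: 0 (1 points).
  x = 8: rhs = 12, matching y values: none (0 points).
  x = 9: rhs = 15, matching y values: none (0 points).
  x = 10: rhs = 15, matching y values: none (0 points).
  x = 11: rhs = 18, matching y values: none (0 points).
  x = 12: rhs = 11, matching y values: 7, 12 (2 points).
  x = 13: rhs = 0, matching y values: 0 (1 points).
  x = 14: rhs = 10, matching y values: none (0 points).
  x = 15: rhs = 9, matching y values: 3, 16 (2 points).
  x = 16: rhs = 3, matching y values: none (0 points).
  x = 17: rhs = 17, matching y values: 6, 13 (2 points).
  x = 18: rhs = 0, matching y values: 0 (1 points).
Total affine count: 15.
Full point count |E(F_19)| = 15 + 1 = 16.
Hasse bound: |16 − (19+1)| = |-4| = 4 ≤ 2√19 ≈ 8.7178 ✓.


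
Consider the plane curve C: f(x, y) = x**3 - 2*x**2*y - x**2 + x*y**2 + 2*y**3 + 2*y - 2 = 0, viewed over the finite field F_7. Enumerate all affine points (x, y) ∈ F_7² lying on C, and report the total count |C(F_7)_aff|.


Affine F_7-points: {(1, 5), (2, 1), (2, 2), (2, 3), (3, 3), (5, 0), (6, 6)}; count = 7.

For each of the 49 pairs (x, y) ∈ F_7², evaluate f(x, y) mod 7. Record the zeros.
  x = 0: [0↦5, 1↦2, 2↦4, 3↦2, 4↦1, 5↦6, 6↦1]  zeros at y ∈ ∅
  x = 1: [0↦5, 1↦1, 2↦4, 3↦5, 4↦2, 5↦0, 6↦4]  zeros at y ∈ {5}
  x = 2: [0↦2, 1↦0, 2↦0, 3↦0, 4↦5, 5↦6, 6↦1]  zeros at y ∈ {1, 2, 3}
  x = 3: [0↦2, 1↦5, 2↦5, 3↦0, 4↦2, 5↦2, 6↦5]  zeros at y ∈ {3}
  x = 4: [0↦4, 1↦1, 2↦4, 3↦4, 4↦6, 5↦1, 6↦1]  zeros at y ∈ ∅
  x = 5: [0↦0, 1↦1, 2↦3, 3↦4, 4↦2, 5↦2, 6↦2]  zeros at y ∈ {0}
  x = 6: [0↦3, 1↦4, 2↦1, 3↦6, 4↦3, 5↦4, 6↦0]  zeros at y ∈ {6}
Collecting zeros: affine points = {(1, 5), (2, 1), (2, 2), (2, 3), (3, 3), (5, 0), (6, 6)}.
Total count |C(F_7)_aff| = 7.


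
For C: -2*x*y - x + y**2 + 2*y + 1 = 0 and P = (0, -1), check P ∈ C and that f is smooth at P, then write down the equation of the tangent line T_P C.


Tangent line at P: x = 0.

Step 1: f(0, -1) = 0, so P lies on C.
Step 2: partial derivatives
  f_x(x, y) = -2*y - 1, f_y(x, y) = -2*x + 2*y + 2.
  f_x(P) = 1, f_y(P) = 0 (gradient nonzero, so P is smooth).
Step 3: tangent line at P: 1·(x − 0) + 0·(y − -1) = 0.
Expanding: x = 0.


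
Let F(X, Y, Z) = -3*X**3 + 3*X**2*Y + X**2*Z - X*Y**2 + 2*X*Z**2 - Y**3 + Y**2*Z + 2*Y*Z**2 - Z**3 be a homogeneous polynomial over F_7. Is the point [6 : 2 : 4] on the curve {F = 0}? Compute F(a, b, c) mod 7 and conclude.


F(6,2,4) ≡ 0 (mod 7); P is on the curve.

Evaluate F(6, 2, 4) term-by-term (mod 7).
  -3*X**3 ↦ -3·216·1·1 = -648
  3*X**2*Y ↦ 3·36·2·1 = 216
  X**2*Z ↦ 1·36·1·4 = 144
  -X*Y**2 ↦ -1·6·4·1 = -24
  2*X*Z**2 ↦ 2·6·1·16 = 192
  -Y**3 ↦ -1·1·8·1 = -8
  Y**2*Z ↦ 1·1·4·4 = 16
  2*Y*Z**2 ↦ 2·1·2·16 = 64
  -Z**3 ↦ -1·1·1·64 = -64
Sum: F(6, 2, 4) = (-648) + (216) + (144) + (-24) + (192) + (-8) + (16) + (64) + (-64) = -112.
Reducing mod 7: -112 ≡ 0 (mod 7).
Since F(a, b, c) ≡ 0 (mod 7), P lies on the curve.


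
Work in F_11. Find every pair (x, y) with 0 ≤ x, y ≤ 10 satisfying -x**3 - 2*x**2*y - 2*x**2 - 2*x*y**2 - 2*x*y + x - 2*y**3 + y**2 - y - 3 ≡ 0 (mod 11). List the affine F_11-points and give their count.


Affine F_11-points: {(1, 8), (2, 5), (3, 1), (5, 7), (6, 3), (6, 9), (6, 10), (8, 2), (9, 2), (10, 2)}; count = 10.

For each of the 121 pairs (x, y) ∈ F_11², evaluate f(x, y) mod 11. Record the zeros.
  x = 0: [0↦8, 1↦6, 2↦5, 3↦4, 4↦2, 5↦9, 6↦2, 7↦2, 8↦8, 9↦8, 10↦1]  zeros at y ∈ ∅
  x = 1: [0↦6, 1↦9, 2↦9, 3↦5, 4↦7, 5↦3, 6↦3, 7↦6, 8↦0, 9↦6, 10↦1]  zeros at y ∈ {8}
  x = 2: [0↦5, 1↦9, 2↦6, 3↦6, 4↦8, 5↦0, 6↦3, 7↦5, 8↦5, 9↦2, 10↦6]  zeros at y ∈ {5}
  x = 3: [0↦10, 1↦0, 2↦1, 3↦1, 4↦10, 5↦5, 6↦7, 7↦4, 8↦6, 9↦1, 10↦10]  zeros at y ∈ {1}
  x = 4: [0↦4, 1↦9, 2↦10, 3↦6, 4↦7, 5↦1, 6↦9, 7↦8, 8↦8, 9↦8, 10↦7]  zeros at y ∈ ∅
  x = 5: [0↦3, 1↦8, 2↦5, 3↦4, 4↦4, 5↦4, 6↦3, 7↦0, 8↦5, 9↦6, 10↦2]  zeros at y ∈ {7}
  x = 6: [0↦1, 1↦2, 2↦2, 3↦0, 4↦6, 5↦8, 6↦5, 7↦7, 8↦2, 9↦0, 10↦0]  zeros at y ∈ {3, 9, 10}
  x = 7: [0↦3, 1↦7, 2↦6, 3↦10, 4↦7, 5↦7, 6↦9, 7↦1, 8↦4, 9↦6, 10↦6]  zeros at y ∈ ∅
  x = 8: [0↦3, 1↦6, 2↦0, 3↦6, 4↦1, 5↦6, 6↦9, 7↦9, 8↦5, 9↦7, 10↦3]  zeros at y ∈ {2}
  x = 9: [0↦6, 1↦4, 2↦0, 3↦4, 4↦4, 5↦10, 6↦10, 7↦3, 8↦10, 9↦8, 10↦7]  zeros at y ∈ {2}
  x = 10: [0↦6, 1↦6, 2↦0, 3↦9, 4↦10, 5↦2, 6↦6, 7↦10, 8↦2, 9↦3, 10↦1]  zeros at y ∈ {2}
Collecting zeros: affine points = {(1, 8), (2, 5), (3, 1), (5, 7), (6, 3), (6, 9), (6, 10), (8, 2), (9, 2), (10, 2)}.
Total count |C(F_11)_aff| = 10.


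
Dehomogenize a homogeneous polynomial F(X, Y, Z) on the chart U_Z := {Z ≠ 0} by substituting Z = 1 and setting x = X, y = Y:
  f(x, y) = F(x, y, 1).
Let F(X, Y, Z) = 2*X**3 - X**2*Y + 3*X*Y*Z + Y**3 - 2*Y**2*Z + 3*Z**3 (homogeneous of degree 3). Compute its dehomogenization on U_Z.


f(x, y) = 2*x**3 - x**2*y + 3*x*y + y**3 - 2*y**2 + 3

On U_Z we set Z = 1. Each monomial c·X^i·Y^j·Z^k in F becomes c·x^i·y^j·1^k = c·x^i·y^j.
Substituting Z = 1: F(X, Y, 1) = 2*x**3 - x**2*y + 3*x*y + y**3 - 2*y**2 + 3.
Note: deg(f) ≤ deg(F) = 3; strict inequality happens when F is divisible by Z (lost terms).


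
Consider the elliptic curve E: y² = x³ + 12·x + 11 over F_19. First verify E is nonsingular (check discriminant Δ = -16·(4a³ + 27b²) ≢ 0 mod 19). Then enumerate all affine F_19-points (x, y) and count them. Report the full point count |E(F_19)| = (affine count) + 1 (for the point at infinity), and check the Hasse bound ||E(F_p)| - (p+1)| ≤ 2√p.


Affine points = {(0, 7), (0, 12), (1, 9), (1, 10), (2, 9), (2, 10), (3, 6), (3, 13), (4, 3), (4, 16), (5, 5), (5, 14), (7, 1), (7, 18), (8, 7), (8, 12), (11, 7), (11, 12), (14, 4), (14, 15), (16, 9), (16, 10), (17, 6), (17, 13), (18, 6), (18, 13)}; affine count = 26; |E(F_19)| = 27.

Discriminant check: Δ ∝ 4a³ + 27b² = 4·12³ + 27·11² = 4·1728 + 27·121 ≡ 14 (mod 19). Nonzero ⇒ E is nonsingular.
For each x ∈ F_19, compute rhs = x³ + 12·x + 11 mod 19, then count y ∈ F_19 with y² ≡ rhs.
  x = 0: rhs = 11, matching y values: 7, 12 (2 points).
  x = 1: rhs = 5, matching y values: 9, 10 (2 points).
  x = 2: rhs = 5, matching y values: 9, 10 (2 points).
  x = 3: rhs = 17, matching y values: 6, 13 (2 points).
  x = 4: rhs = 9, matching y values: 3, 16 (2 points).
  x = 5: rhs = 6, matching y values: 5, 14 (2 points).
  x = 6: rhs = 14, matching y values: none (0 points).
  x = 7: rhs = 1, matching y values: 1, 18 (2 points).
  x = 8: rhs = 11, matching y values: 7, 12 (2 points).
  x = 9: rhs = 12, matching y values: none (0 points).
  x = 10: rhs = 10, matching y values: none (0 points).
  x = 11: rhs = 11, matching y values: 7, 12 (2 points).
  x = 12: rhs = 2, matching y values: none (0 points).
  x = 13: rhs = 8, matching y values: none (0 points).
  x = 14: rhs = 16, matching y values: 4, 15 (2 points).
  x = 15: rhs = 13, matching y values: none (0 points).
  x = 16: rhs = 5, matching y values: 9, 10 (2 points).
  x = 17: rhs = 17, matching y values: 6, 13 (2 points).
  x = 18: rhs = 17, matching y values: 6, 13 (2 points).
Total affine count: 26.
Full point count |E(F_19)| = 26 + 1 = 27.
Hasse bound: |27 − (19+1)| = |7| = 7 ≤ 2√19 ≈ 8.7178 ✓.


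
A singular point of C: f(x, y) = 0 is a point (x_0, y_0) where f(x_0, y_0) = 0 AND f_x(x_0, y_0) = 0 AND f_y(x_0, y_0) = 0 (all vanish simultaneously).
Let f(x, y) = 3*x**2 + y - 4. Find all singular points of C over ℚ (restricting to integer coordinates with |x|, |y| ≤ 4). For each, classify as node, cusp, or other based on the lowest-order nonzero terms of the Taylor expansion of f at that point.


No singular points in the scanned grid; C is smooth there.

Compute partial derivatives:
  f_x = 6*x.
  f_y = 1.
f_y = 1 is a nonzero constant, so f_y never vanishes: no point (x, y) can satisfy f = f_x = f_y = 0. In particular no (x, y) ∈ {−4, ..., 4}² is singular; the curve is smooth.


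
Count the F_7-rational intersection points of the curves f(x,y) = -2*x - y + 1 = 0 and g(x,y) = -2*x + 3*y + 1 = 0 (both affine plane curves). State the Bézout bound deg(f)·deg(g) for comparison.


Common zeros: {(4, 0)}; count = 1; Bézout bound = 1.

deg(f) = 1, deg(g) = 1, so Bézout bound = 1.
Scan x ∈ F_7. For each x, list the y ∈ F_7 with f(x, y) ≡ 0 and those with g(x, y) ≡ 0 (mod 7); the common zeros in that column are the intersection.
  x = 0: f ≡ 0 at y ∈ {1}; g ≡ 0 at y ∈ {2}; common: ∅.
  x = 1: f ≡ 0 at y ∈ {6}; g ≡ 0 at y ∈ {5}; common: ∅.
  x = 2: f ≡ 0 at y ∈ {4}; g ≡ 0 at y ∈ {1}; common: ∅.
  x = 3: f ≡ 0 at y ∈ {2}; g ≡ 0 at y ∈ {4}; common: ∅.
  x = 4: f ≡ 0 at y ∈ {0}; g ≡ 0 at y ∈ {0}; common: {0}.
  x = 5: f ≡ 0 at y ∈ {5}; g ≡ 0 at y ∈ {3}; common: ∅.
  x = 6: f ≡ 0 at y ∈ {3}; g ≡ 0 at y ∈ {6}; common: ∅.
Collecting: common zeros = {(4, 0)}, so the count is 1.
Comparison with the Bézout bound: 1 ≤ 1 = deg(f)·deg(g), as expected for curves with no common component (the bound is attained).
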